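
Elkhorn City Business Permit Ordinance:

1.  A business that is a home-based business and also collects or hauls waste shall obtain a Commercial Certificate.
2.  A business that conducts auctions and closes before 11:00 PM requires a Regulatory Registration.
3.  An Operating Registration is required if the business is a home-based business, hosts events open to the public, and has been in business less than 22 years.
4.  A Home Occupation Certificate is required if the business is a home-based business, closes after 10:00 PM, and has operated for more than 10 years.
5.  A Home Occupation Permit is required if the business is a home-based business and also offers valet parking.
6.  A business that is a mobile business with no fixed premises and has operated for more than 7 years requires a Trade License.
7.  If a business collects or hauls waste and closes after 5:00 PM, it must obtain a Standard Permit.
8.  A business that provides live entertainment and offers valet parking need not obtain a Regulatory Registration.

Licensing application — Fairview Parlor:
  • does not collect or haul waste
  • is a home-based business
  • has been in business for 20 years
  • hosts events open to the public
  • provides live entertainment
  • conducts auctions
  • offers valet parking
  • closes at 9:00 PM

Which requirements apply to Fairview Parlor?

1. is a home-based business; does not collect or haul waste → Commercial Certificate not required.
2. conducts auctions; closes 9:00 PM, at/before 11:00 PM → Regulatory Registration required.
3. is a home-based business; hosts events open to the public; years in business 20 < 22 → Operating Registration required.
4. is a home-based business; closes 9:00 PM, at/before 10:00 PM; years in business 20 > 10 → Home Occupation Certificate not required.
5. is a home-based business; offers valet parking → Home Occupation Permit required.
6. is a home-based business (not: is a mobile business with no fixed premises); years in business 20 > 7 → Trade License not required.
7. does not collect or haul waste; closes 9:00 PM, after 5:00 PM → Standard Permit not required.
8. provides live entertainment; offers valet parking → exempt from Regulatory Registration.

Home Occupation Permit, Operating Registration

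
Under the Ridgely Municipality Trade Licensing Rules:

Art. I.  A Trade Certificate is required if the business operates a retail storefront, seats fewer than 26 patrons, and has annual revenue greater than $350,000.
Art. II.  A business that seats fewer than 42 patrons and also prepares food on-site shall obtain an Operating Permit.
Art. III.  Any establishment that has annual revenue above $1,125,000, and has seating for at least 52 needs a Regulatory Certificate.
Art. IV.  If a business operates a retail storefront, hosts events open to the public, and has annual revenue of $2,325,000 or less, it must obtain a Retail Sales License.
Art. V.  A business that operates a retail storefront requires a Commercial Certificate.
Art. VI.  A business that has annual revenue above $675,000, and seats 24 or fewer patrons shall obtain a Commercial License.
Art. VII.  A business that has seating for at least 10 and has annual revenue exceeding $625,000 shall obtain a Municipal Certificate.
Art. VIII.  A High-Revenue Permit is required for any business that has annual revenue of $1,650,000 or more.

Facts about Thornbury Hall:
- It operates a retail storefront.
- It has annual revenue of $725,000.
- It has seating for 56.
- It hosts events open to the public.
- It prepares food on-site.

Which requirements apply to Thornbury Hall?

Commercial Certificate, Municipal Certificate, Retail Sales License

Art. I. operates a retail storefront; seating 56 ≥ 26; revenue $725,000 > $350,000 → Trade Certificate not required.
Art. II. seating 56 ≥ 42; prepares food on-site → Operating Permit not required.
Art. III. revenue $725,000 ≤ $1,125,000; seating 56 ≥ 52 → Regulatory Certificate not required.
Art. IV. operates a retail storefront; hosts events open to the public; revenue $725,000 ≤ $2,325,000 → Retail Sales License required.
Art. V. operates a retail storefront → Commercial Certificate required.
Art. VI. revenue $725,000 > $675,000; seating 56 > 24 → Commercial License not required.
Art. VII. seating 56 ≥ 10; revenue $725,000 > $625,000 → Municipal Certificate required.
Art. VIII. revenue $725,000 < $1,650,000 → High-Revenue Permit not required.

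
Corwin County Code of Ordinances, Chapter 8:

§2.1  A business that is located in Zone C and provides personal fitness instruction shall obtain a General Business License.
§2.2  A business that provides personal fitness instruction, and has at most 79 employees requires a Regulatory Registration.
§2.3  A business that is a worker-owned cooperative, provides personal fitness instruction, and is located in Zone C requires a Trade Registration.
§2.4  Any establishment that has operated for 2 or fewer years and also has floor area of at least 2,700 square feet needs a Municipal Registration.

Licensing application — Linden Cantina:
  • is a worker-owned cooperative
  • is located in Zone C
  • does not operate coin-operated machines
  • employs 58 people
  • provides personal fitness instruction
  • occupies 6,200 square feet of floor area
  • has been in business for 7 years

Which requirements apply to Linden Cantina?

General Business License, Regulatory Registration, Trade Registration

§2.1 is located in Zone C; provides personal fitness instruction → General Business License required.
§2.2 provides personal fitness instruction; employees 58 ≤ 79 → Regulatory Registration required.
§2.3 is a worker-owned cooperative; provides personal fitness instruction; is located in Zone C → Trade Registration required.
§2.4 years in business 7 > 2; floor area 6,200 square feet ≥ 2,700 square feet → Municipal Registration not required.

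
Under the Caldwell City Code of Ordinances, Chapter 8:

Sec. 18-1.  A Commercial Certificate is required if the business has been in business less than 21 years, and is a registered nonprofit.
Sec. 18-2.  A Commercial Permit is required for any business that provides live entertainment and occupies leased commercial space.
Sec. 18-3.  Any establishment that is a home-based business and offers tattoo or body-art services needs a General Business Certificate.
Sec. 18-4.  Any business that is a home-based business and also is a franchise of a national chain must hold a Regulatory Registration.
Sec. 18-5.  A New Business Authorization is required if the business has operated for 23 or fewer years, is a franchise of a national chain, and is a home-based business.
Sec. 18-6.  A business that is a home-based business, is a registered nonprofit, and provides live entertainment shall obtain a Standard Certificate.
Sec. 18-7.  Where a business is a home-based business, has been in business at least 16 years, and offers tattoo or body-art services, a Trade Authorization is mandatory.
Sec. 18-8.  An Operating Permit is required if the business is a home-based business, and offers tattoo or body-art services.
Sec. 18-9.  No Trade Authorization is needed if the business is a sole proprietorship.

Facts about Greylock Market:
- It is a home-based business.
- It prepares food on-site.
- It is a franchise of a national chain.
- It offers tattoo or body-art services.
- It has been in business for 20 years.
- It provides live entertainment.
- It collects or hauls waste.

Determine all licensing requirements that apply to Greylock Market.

Sec. 18-1. years in business 20 < 21; is a franchise of a national chain (not: is a registered nonprofit) → Commercial Certificate not required.
Sec. 18-2. provides live entertainment; is a home-based business (not: occupies leased commercial space) → Commercial Permit not required.
Sec. 18-3. is a home-based business; offers tattoo or body-art services → General Business Certificate required.
Sec. 18-4. is a home-based business; is a franchise of a national chain → Regulatory Registration required.
Sec. 18-5. years in business 20 ≤ 23; is a franchise of a national chain; is a home-based business → New Business Authorization required.
Sec. 18-6. is a home-based business; is a franchise of a national chain (not: is a registered nonprofit); provides live entertainment → Standard Certificate not required.
Sec. 18-7. is a home-based business; years in business 20 ≥ 16; offers tattoo or body-art services → Trade Authorization required.
Sec. 18-8. is a home-based business; offers tattoo or body-art services → Operating Permit required.
Sec. 18-9. is a franchise of a national chain (not: is a sole proprietorship) → Trade Authorization exemption does not apply.

General Business Certificate, New Business Authorization, Operating Permit, Regulatory Registration, Trade Authorization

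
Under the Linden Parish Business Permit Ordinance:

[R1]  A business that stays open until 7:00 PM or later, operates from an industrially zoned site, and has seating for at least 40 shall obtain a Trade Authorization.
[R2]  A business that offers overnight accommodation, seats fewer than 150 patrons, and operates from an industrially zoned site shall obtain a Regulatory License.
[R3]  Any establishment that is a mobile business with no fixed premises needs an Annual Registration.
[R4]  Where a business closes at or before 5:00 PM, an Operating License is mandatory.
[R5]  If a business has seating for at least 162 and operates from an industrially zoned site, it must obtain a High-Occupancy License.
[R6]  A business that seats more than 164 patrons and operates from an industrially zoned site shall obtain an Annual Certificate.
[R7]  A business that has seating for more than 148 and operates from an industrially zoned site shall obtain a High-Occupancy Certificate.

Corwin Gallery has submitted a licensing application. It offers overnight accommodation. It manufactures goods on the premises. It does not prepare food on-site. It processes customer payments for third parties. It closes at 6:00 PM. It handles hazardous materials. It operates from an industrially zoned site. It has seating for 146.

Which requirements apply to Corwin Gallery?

Regulatory License

[R1] closes 6:00 PM, at/before 7:00 PM; operates from an industrially zoned site; seating 146 ≥ 40 → Trade Authorization not required.
[R2] offers overnight accommodation; seating 146 < 150; operates from an industrially zoned site → Regulatory License required.
[R3] operates from an industrially zoned site (not: is a mobile business with no fixed premises) → Annual Registration not required.
[R4] closes 6:00 PM, after 5:00 PM → Operating License not required.
[R5] seating 146 < 162; operates from an industrially zoned site → High-Occupancy License not required.
[R6] seating 146 ≤ 164; operates from an industrially zoned site → Annual Certificate not required.
[R7] seating 146 ≤ 148; operates from an industrially zoned site → High-Occupancy Certificate not required.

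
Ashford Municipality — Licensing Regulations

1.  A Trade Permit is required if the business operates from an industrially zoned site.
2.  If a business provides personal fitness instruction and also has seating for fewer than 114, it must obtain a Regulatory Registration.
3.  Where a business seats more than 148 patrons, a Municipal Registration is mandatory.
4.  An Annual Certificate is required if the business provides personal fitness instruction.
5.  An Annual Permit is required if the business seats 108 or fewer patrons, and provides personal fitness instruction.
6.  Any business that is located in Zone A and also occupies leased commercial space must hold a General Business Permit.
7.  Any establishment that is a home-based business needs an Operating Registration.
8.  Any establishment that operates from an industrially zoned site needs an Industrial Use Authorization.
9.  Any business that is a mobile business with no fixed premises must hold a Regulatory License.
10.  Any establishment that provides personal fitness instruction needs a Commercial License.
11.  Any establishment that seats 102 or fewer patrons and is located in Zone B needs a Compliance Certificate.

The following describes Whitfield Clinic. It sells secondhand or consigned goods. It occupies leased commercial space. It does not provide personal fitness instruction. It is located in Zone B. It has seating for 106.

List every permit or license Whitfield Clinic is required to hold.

None

1. occupies leased commercial space (not: operates from an industrially zoned site) → Trade Permit not required.
2. does not provide personal fitness instruction; seating 106 < 114 → Regulatory Registration not required.
3. seating 106 ≤ 148 → Municipal Registration not required.
4. does not provide personal fitness instruction → Annual Certificate not required.
5. seating 106 ≤ 108; does not provide personal fitness instruction → Annual Permit not required.
6. is located in Zone B (not: is located in Zone A); occupies leased commercial space → General Business Permit not required.
7. occupies leased commercial space (not: is a home-based business) → Operating Registration not required.
8. occupies leased commercial space (not: operates from an industrially zoned site) → Industrial Use Authorization not required.
9. occupies leased commercial space (not: is a mobile business with no fixed premises) → Regulatory License not required.
10. does not provide personal fitness instruction → Commercial License not required.
11. seating 106 > 102; is located in Zone B → Compliance Certificate not required.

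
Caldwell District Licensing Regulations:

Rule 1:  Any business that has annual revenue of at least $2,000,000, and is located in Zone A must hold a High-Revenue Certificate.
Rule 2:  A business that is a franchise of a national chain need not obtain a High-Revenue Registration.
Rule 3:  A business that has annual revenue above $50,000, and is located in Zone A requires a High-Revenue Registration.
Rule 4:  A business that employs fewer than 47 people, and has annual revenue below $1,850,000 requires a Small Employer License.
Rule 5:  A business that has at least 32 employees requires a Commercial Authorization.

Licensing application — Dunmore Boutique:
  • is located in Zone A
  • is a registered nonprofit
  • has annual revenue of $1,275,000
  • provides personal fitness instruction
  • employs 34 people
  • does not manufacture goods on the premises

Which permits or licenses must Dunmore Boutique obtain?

Rule 1: revenue $1,275,000 < $2,000,000; is located in Zone A → High-Revenue Certificate not required.
Rule 2: is a registered nonprofit (not: is a franchise of a national chain) → High-Revenue Registration exemption does not apply.
Rule 3: revenue $1,275,000 > $50,000; is located in Zone A → High-Revenue Registration required.
Rule 4: employees 34 < 47; revenue $1,275,000 < $1,850,000 → Small Employer License required.
Rule 5: employees 34 ≥ 32 → Commercial Authorization required.

Commercial Authorization, High-Revenue Registration, Small Employer License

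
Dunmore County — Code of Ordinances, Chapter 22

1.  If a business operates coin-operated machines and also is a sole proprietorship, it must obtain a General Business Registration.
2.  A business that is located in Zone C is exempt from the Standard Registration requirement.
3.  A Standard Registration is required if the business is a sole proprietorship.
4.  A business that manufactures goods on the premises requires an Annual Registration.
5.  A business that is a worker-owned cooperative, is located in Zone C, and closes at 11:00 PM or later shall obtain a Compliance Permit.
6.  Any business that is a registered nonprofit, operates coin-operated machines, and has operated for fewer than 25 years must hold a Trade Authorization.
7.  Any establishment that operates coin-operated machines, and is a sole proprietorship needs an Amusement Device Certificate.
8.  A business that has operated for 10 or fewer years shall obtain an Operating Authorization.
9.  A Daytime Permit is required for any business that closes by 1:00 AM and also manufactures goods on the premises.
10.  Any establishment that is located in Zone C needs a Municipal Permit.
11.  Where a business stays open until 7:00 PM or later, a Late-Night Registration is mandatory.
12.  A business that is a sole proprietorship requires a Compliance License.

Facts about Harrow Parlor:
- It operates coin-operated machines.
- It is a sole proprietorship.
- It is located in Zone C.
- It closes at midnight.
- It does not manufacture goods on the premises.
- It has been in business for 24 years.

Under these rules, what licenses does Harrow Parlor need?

1. operates coin-operated machines; is a sole proprietorship → General Business Registration required.
2. is located in Zone C → exempt from Standard Registration.
3. is a sole proprietorship → Standard Registration required.
4. does not manufacture goods on the premises → Annual Registration not required.
5. is a sole proprietorship (not: is a worker-owned cooperative); is located in Zone C; closes midnight, after 11:00 PM → Compliance Permit not required.
6. is a sole proprietorship (not: is a registered nonprofit); operates coin-operated machines; years in business 24 < 25 → Trade Authorization not required.
7. operates coin-operated machines; is a sole proprietorship → Amusement Device Certificate required.
8. years in business 24 > 10 → Operating Authorization not required.
9. closes midnight, at/before 1:00 AM; does not manufacture goods on the premises → Daytime Permit not required.
10. is located in Zone C → Municipal Permit required.
11. closes midnight, after 7:00 PM → Late-Night Registration required.
12. is a sole proprietorship → Compliance License required.

Amusement Device Certificate, Compliance License, General Business Registration, Late-Night Registration, Municipal Permit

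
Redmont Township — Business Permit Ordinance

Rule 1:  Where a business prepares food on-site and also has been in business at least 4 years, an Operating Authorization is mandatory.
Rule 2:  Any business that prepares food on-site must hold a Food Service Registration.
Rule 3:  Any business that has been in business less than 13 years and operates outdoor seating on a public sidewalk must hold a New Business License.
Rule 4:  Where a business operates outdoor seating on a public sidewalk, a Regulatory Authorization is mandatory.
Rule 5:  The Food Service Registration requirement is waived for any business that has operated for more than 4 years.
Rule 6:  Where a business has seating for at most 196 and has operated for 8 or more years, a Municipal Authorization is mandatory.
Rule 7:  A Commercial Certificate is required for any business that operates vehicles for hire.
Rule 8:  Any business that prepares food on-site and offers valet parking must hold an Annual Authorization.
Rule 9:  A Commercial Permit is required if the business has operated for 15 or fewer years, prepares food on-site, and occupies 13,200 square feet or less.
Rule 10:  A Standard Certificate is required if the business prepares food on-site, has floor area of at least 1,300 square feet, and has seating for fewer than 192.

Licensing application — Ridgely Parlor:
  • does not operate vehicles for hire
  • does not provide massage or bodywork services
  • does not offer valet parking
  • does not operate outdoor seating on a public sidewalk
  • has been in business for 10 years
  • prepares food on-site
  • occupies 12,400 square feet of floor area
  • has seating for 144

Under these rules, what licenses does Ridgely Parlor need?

Commercial Permit, Municipal Authorization, Operating Authorization, Standard Certificate

Rule 1: prepares food on-site; years in business 10 ≥ 4 → Operating Authorization required.
Rule 2: prepares food on-site → Food Service Registration required.
Rule 3: years in business 10 < 13; does not operate outdoor seating on a public sidewalk → New Business License not required.
Rule 4: does not operate outdoor seating on a public sidewalk → Regulatory Authorization not required.
Rule 5: years in business 10 > 4 → exempt from Food Service Registration.
Rule 6: seating 144 ≤ 196; years in business 10 ≥ 8 → Municipal Authorization required.
Rule 7: does not operate vehicles for hire → Commercial Certificate not required.
Rule 8: prepares food on-site; does not offer valet parking → Annual Authorization not required.
Rule 9: years in business 10 ≤ 15; prepares food on-site; floor area 12,400 square feet ≤ 13,200 square feet → Commercial Permit required.
Rule 10: prepares food on-site; floor area 12,400 square feet ≥ 1,300 square feet; seating 144 < 192 → Standard Certificate required.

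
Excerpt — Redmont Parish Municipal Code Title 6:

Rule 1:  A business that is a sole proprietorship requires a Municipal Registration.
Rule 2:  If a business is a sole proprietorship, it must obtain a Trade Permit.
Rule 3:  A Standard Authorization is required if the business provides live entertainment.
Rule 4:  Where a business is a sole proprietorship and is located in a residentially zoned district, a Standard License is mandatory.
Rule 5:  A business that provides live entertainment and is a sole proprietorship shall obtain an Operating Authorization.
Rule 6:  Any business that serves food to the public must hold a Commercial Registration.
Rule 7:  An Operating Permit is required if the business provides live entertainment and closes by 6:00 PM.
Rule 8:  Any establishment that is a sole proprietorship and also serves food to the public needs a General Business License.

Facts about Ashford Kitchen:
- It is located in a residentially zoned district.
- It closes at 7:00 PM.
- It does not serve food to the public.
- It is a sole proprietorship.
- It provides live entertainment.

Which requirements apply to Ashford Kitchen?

Municipal Registration, Operating Authorization, Standard Authorization, Standard License, Trade Permit

Rule 1: is a sole proprietorship → Municipal Registration required.
Rule 2: is a sole proprietorship → Trade Permit required.
Rule 3: provides live entertainment → Standard Authorization required.
Rule 4: is a sole proprietorship; is located in a residentially zoned district → Standard License required.
Rule 5: provides live entertainment; is a sole proprietorship → Operating Authorization required.
Rule 6: does not serve food to the public → Commercial Registration not required.
Rule 7: provides live entertainment; closes 7:00 PM, after 6:00 PM → Operating Permit not required.
Rule 8: is a sole proprietorship; does not serve food to the public → General Business License not required.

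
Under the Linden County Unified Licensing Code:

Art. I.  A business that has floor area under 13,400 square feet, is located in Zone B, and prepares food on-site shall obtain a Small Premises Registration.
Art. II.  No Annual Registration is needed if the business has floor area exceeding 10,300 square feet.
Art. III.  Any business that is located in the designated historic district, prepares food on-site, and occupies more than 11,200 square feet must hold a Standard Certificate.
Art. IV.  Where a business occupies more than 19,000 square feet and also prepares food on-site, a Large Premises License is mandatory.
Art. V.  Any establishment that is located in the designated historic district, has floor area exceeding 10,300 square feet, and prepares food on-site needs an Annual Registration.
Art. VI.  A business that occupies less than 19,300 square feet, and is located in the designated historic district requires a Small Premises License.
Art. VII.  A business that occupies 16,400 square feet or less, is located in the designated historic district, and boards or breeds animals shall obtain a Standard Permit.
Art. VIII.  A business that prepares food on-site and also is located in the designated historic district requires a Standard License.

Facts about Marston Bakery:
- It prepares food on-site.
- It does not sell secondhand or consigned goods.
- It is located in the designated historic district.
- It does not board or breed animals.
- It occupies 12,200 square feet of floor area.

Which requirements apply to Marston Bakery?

Art. I. floor area 12,200 square feet < 13,400 square feet; is located in the designated historic district (not: is located in Zone B); prepares food on-site → Small Premises Registration not required.
Art. II. floor area 12,200 square feet > 10,300 square feet → exempt from Annual Registration.
Art. III. is located in the designated historic district; prepares food on-site; floor area 12,200 square feet > 11,200 square feet → Standard Certificate required.
Art. IV. floor area 12,200 square feet ≤ 19,000 square feet; prepares food on-site → Large Premises License not required.
Art. V. is located in the designated historic district; floor area 12,200 square feet > 10,300 square feet; prepares food on-site → Annual Registration required.
Art. VI. floor area 12,200 square feet < 19,300 square feet; is located in the designated historic district → Small Premises License required.
Art. VII. floor area 12,200 square feet ≤ 16,400 square feet; is located in the designated historic district; does not board or breed animals → Standard Permit not required.
Art. VIII. prepares food on-site; is located in the designated historic district → Standard License required.

Small Premises License, Standard Certificate, Standard License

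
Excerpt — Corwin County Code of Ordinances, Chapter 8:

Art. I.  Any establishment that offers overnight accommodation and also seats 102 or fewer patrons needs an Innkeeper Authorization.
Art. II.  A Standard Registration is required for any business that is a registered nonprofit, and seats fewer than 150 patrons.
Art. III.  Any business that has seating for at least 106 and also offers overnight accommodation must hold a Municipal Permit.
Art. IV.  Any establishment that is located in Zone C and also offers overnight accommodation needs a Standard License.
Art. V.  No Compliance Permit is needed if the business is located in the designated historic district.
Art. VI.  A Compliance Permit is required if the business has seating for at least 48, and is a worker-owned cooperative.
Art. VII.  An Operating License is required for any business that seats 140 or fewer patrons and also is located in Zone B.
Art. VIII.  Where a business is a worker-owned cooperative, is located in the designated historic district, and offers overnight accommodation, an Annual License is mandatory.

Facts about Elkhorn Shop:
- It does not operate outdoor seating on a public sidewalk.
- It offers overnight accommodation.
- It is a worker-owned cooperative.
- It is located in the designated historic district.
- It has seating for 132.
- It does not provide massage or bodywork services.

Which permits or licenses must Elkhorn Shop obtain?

Art. I. offers overnight accommodation; seating 132 > 102 → Innkeeper Authorization not required.
Art. II. is a worker-owned cooperative (not: is a registered nonprofit); seating 132 < 150 → Standard Registration not required.
Art. III. seating 132 ≥ 106; offers overnight accommodation → Municipal Permit required.
Art. IV. is located in the designated historic district (not: is located in Zone C); offers overnight accommodation → Standard License not required.
Art. V. is located in the designated historic district → exempt from Compliance Permit.
Art. VI. seating 132 ≥ 48; is a worker-owned cooperative → Compliance Permit required.
Art. VII. seating 132 ≤ 140; is located in the designated historic district (not: is located in Zone B) → Operating License not required.
Art. VIII. is a worker-owned cooperative; is located in the designated historic district; offers overnight accommodation → Annual License required.

Annual License, Municipal Permit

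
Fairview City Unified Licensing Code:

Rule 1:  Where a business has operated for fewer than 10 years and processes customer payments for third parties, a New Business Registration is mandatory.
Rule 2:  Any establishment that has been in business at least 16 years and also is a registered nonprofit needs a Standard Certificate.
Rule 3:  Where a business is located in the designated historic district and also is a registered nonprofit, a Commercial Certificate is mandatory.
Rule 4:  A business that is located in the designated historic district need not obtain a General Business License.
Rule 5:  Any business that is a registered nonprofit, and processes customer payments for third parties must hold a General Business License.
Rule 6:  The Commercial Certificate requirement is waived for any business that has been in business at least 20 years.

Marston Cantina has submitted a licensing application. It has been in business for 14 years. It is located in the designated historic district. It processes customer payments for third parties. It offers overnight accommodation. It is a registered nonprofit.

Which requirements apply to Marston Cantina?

Commercial Certificate

Rule 1: years in business 14 ≥ 10; processes customer payments for third parties → New Business Registration not required.
Rule 2: years in business 14 < 16; is a registered nonprofit → Standard Certificate not required.
Rule 3: is located in the designated historic district; is a registered nonprofit → Commercial Certificate required.
Rule 4: is located in the designated historic district → exempt from General Business License.
Rule 5: is a registered nonprofit; processes customer payments for third parties → General Business License required.
Rule 6: years in business 14 < 20 → Commercial Certificate exemption does not apply.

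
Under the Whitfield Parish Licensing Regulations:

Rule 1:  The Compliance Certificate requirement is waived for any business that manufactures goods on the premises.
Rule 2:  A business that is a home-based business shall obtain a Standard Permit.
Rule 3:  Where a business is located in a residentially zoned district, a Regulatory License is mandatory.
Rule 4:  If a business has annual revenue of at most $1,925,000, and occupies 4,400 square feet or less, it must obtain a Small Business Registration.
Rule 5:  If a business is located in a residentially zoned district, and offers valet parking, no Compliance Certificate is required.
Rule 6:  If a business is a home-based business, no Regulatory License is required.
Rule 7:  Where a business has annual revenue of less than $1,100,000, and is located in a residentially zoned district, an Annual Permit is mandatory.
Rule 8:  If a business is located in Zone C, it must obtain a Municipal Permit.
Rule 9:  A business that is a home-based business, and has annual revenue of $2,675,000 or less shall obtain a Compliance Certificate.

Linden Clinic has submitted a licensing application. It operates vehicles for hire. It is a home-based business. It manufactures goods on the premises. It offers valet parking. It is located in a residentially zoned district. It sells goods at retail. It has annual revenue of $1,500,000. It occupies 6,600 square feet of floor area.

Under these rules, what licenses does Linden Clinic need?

Standard Permit

Rule 1: manufactures goods on the premises → exempt from Compliance Certificate.
Rule 2: is a home-based business → Standard Permit required.
Rule 3: is located in a residentially zoned district → Regulatory License required.
Rule 4: revenue $1,500,000 ≤ $1,925,000; floor area 6,600 square feet > 4,400 square feet → Small Business Registration not required.
Rule 5: is located in a residentially zoned district; offers valet parking → exempt from Compliance Certificate.
Rule 6: is a home-based business → exempt from Regulatory License.
Rule 7: revenue $1,500,000 ≥ $1,100,000; is located in a residentially zoned district → Annual Permit not required.
Rule 8: is located in a residentially zoned district (not: is located in Zone C) → Municipal Permit not required.
Rule 9: is a home-based business; revenue $1,500,000 ≤ $2,675,000 → Compliance Certificate required.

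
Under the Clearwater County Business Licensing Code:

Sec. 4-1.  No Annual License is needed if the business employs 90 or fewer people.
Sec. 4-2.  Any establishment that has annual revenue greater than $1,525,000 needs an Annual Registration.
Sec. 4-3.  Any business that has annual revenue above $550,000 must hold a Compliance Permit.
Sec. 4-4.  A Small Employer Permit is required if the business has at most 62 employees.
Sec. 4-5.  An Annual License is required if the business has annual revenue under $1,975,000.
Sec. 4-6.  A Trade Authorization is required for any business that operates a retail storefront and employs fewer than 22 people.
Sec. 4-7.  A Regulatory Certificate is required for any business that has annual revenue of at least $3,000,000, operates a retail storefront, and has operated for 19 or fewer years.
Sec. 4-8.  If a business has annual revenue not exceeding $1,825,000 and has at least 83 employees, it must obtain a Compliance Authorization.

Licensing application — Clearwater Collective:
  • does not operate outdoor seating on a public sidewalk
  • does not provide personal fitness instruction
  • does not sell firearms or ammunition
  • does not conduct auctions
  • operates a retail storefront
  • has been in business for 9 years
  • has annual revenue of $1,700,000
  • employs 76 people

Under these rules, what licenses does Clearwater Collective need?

Sec. 4-1. employees 76 ≤ 90 → exempt from Annual License.
Sec. 4-2. revenue $1,700,000 > $1,525,000 → Annual Registration required.
Sec. 4-3. revenue $1,700,000 > $550,000 → Compliance Permit required.
Sec. 4-4. employees 76 > 62 → Small Employer Permit not required.
Sec. 4-5. revenue $1,700,000 < $1,975,000 → Annual License required.
Sec. 4-6. operates a retail storefront; employees 76 ≥ 22 → Trade Authorization not required.
Sec. 4-7. revenue $1,700,000 < $3,000,000; operates a retail storefront; years in business 9 ≤ 19 → Regulatory Certificate not required.
Sec. 4-8. revenue $1,700,000 ≤ $1,825,000; employees 76 < 83 → Compliance Authorization not required.

Annual Registration, Compliance Permit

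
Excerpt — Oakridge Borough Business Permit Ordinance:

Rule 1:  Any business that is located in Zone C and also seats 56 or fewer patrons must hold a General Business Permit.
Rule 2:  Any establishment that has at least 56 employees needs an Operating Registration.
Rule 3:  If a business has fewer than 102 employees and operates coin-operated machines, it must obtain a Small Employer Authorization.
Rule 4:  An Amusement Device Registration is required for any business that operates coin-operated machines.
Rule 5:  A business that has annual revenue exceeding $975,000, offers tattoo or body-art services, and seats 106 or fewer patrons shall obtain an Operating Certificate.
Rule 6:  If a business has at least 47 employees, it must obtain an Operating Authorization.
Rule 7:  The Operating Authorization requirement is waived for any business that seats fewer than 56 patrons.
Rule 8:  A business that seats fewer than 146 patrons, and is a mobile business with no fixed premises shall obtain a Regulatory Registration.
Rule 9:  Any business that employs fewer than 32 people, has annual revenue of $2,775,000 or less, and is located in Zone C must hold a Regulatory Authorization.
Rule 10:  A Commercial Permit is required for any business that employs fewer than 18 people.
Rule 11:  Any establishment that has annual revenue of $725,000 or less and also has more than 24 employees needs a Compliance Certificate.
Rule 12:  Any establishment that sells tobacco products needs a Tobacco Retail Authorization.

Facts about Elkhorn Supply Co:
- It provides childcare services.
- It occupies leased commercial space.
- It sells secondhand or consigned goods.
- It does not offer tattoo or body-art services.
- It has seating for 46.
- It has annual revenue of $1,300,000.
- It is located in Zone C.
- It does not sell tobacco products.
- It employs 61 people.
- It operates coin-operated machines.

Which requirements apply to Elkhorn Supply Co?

Rule 1: is located in Zone C; seating 46 ≤ 56 → General Business Permit required.
Rule 2: employees 61 ≥ 56 → Operating Registration required.
Rule 3: employees 61 < 102; operates coin-operated machines → Small Employer Authorization required.
Rule 4: operates coin-operated machines → Amusement Device Registration required.
Rule 5: revenue $1,300,000 > $975,000; does not offer tattoo or body-art services; seating 46 ≤ 106 → Operating Certificate not required.
Rule 6: employees 61 ≥ 47 → Operating Authorization required.
Rule 7: seating 46 < 56 → exempt from Operating Authorization.
Rule 8: seating 46 < 146; occupies leased commercial space (not: is a mobile business with no fixed premises) → Regulatory Registration not required.
Rule 9: employees 61 ≥ 32; revenue $1,300,000 ≤ $2,775,000; is located in Zone C → Regulatory Authorization not required.
Rule 10: employees 61 ≥ 18 → Commercial Permit not required.
Rule 11: revenue $1,300,000 > $725,000; employees 61 > 24 → Compliance Certificate not required.
Rule 12: does not sell tobacco products → Tobacco Retail Authorization not required.

Amusement Device Registration, General Business Permit, Operating Registration, Small Employer Authorization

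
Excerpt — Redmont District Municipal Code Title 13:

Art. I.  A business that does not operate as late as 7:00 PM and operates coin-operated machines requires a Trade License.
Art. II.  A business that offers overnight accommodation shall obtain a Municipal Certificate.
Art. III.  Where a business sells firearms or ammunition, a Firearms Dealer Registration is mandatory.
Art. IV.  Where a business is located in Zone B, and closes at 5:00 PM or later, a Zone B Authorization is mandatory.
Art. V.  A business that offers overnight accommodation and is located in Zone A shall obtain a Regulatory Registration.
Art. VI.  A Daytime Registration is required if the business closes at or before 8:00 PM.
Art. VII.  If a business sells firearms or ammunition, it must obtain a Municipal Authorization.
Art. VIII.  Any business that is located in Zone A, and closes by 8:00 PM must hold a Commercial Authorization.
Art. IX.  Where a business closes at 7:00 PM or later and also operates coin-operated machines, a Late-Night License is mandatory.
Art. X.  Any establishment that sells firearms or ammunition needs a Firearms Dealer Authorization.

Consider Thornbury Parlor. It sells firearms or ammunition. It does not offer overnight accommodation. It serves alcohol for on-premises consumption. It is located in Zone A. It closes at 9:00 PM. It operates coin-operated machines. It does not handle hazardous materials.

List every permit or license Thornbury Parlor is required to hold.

Firearms Dealer Authorization, Firearms Dealer Registration, Late-Night License, Municipal Authorization

Art. I. closes 9:00 PM, after 7:00 PM; operates coin-operated machines → Trade License not required.
Art. II. does not offer overnight accommodation → Municipal Certificate not required.
Art. III. sells firearms or ammunition → Firearms Dealer Registration required.
Art. IV. is located in Zone A (not: is located in Zone B); closes 9:00 PM, after 5:00 PM → Zone B Authorization not required.
Art. V. does not offer overnight accommodation; is located in Zone A → Regulatory Registration not required.
Art. VI. closes 9:00 PM, after 8:00 PM → Daytime Registration not required.
Art. VII. sells firearms or ammunition → Municipal Authorization required.
Art. VIII. is located in Zone A; closes 9:00 PM, after 8:00 PM → Commercial Authorization not required.
Art. IX. closes 9:00 PM, after 7:00 PM; operates coin-operated machines → Late-Night License required.
Art. X. sells firearms or ammunition → Firearms Dealer Authorization required.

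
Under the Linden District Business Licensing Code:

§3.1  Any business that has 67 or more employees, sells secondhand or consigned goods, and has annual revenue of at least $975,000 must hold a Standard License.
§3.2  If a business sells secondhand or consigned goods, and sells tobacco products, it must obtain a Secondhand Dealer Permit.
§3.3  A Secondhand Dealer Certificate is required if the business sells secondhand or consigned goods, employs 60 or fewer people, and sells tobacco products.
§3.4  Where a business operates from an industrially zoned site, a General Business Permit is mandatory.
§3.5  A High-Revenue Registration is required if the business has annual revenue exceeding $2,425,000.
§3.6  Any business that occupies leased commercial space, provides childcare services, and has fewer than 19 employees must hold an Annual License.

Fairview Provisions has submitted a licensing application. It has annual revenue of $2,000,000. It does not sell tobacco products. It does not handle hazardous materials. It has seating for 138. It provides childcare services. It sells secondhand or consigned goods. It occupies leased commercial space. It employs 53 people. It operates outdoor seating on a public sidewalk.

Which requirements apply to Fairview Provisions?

§3.1 employees 53 < 67; sells secondhand or consigned goods; revenue $2,000,000 ≥ $975,000 → Standard License not required.
§3.2 sells secondhand or consigned goods; does not sell tobacco products → Secondhand Dealer Permit not required.
§3.3 sells secondhand or consigned goods; employees 53 ≤ 60; does not sell tobacco products → Secondhand Dealer Certificate not required.
§3.4 occupies leased commercial space (not: operates from an industrially zoned site) → General Business Permit not required.
§3.5 revenue $2,000,000 ≤ $2,425,000 → High-Revenue Registration not required.
§3.6 occupies leased commercial space; provides childcare services; employees 53 ≥ 19 → Annual License not required.

None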